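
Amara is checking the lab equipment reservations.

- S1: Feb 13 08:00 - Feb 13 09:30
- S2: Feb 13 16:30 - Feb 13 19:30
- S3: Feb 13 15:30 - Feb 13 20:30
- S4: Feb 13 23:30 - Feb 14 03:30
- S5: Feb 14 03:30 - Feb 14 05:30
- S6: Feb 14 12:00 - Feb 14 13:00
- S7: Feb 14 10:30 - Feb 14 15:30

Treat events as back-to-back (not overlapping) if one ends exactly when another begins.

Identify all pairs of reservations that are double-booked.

Sorted by start: S1, S3, S2, S4, S5, S7, S6.
S3 starts after S1 ends, so nothing later overlaps S1 either.
S2 starts before S3 ends → S3 and S2 overlap.
S4 starts after S3 ends, so nothing later overlaps S3 either.
S4 starts after S2 ends, so nothing later overlaps S2 either.
S5 starts exactly when S4 ends (back-to-back, no overlap), so nothing later overlaps S4 either.
S7 starts after S5 ends, so nothing later overlaps S5 either.
S6 starts before S7 ends → S7 and S6 overlap.

S2 & S3, S6 & S7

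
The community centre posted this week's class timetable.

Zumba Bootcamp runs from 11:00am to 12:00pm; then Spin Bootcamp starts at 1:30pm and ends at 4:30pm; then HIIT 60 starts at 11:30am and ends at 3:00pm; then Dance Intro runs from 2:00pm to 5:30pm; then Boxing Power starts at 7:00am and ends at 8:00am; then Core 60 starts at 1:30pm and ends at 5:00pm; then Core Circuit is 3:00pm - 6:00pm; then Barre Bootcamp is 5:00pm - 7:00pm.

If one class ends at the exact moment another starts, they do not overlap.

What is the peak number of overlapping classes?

4

Sort all start/end points and keep a running count:
7:00am start Boxing Power → 1
8:00am end Boxing Power → 0
11:00am start Zumba Bootcamp → 1
11:30am start HIIT 60 → 2
12:00pm end Zumba Bootcamp → 1
1:30pm start Core 60 → 2
1:30pm start Spin Bootcamp → 3
2:00pm start Dance Intro → 4
3:00pm end HIIT 60 → 3
3:00pm start Core Circuit → 4
4:30pm end Spin Bootcamp → 3
5:00pm end Core 60 → 2
5:00pm start Barre Bootcamp → 3
5:30pm end Dance Intro → 2
6:00pm end Core Circuit → 1
7:00pm end Barre Bootcamp → 0
Peak is 4, at 2:00pm (Core 60, Dance Intro, HIIT 60, Spin Bootcamp).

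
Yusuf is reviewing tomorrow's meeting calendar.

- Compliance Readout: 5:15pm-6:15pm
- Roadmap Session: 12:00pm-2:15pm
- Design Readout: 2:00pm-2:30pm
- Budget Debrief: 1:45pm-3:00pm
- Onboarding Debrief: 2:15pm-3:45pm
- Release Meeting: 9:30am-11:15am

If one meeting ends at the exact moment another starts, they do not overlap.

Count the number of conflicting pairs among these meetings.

Sorted by start: Release Meeting, Roadmap Session, Budget Debrief, Design Readout, Onboarding Debrief, Compliance Readout.
Roadmap Session starts after Release Meeting ends; Release Meeting is clear from here.
Budget Debrief starts before Roadmap Session ends → Roadmap Session and Budget Debrief overlap.
Design Readout starts before Roadmap Session ends → Roadmap Session and Design Readout overlap.
Onboarding Debrief starts exactly when Roadmap Session ends (back-to-back, no overlap); Roadmap Session is clear from here.
Design Readout starts before Budget Debrief ends → Budget Debrief and Design Readout overlap.
Onboarding Debrief starts before Budget Debrief ends → Budget Debrief and Onboarding Debrief overlap.
Compliance Readout starts after Budget Debrief ends.
Onboarding Debrief starts before Design Readout ends → Design Readout and Onboarding Debrief overlap.
Compliance Readout starts after Design Readout ends.
Compliance Readout starts after Onboarding Debrief ends.
Overlapping pairs: Budget Debrief & Design Readout, Budget Debrief & Onboarding Debrief, Budget Debrief & Roadmap Session, Design Readout & Onboarding Debrief, Design Readout & Roadmap Session — 5 in total.

5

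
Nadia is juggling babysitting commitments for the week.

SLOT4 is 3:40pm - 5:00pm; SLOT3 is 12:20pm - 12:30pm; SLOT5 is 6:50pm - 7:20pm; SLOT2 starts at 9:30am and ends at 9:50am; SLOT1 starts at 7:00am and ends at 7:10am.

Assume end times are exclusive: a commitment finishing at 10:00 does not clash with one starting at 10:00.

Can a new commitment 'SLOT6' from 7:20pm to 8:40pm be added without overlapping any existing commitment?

Yes — the slot is free

SLOT1: ends 7:10am at or before SLOT6 starts 7:20pm → clear.
SLOT2: ends 9:50am at or before SLOT6 starts 7:20pm → clear.
SLOT3: ends 12:30pm at or before SLOT6 starts 7:20pm → clear.
SLOT4: ends 5:00pm at or before SLOT6 starts 7:20pm → clear.
SLOT5: ends 7:20pm at or before SLOT6 starts 7:20pm → clear.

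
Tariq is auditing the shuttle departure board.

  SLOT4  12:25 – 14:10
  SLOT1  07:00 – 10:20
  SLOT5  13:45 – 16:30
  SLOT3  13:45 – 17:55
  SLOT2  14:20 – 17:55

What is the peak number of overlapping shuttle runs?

Sort all start/end points and keep a running count:
07:00 start SLOT1 → 1
10:20 end SLOT1 → 0
12:25 start SLOT4 → 1
13:45 start SLOT3 → 2
13:45 start SLOT5 → 3
14:10 end SLOT4 → 2
14:20 start SLOT2 → 3
16:30 end SLOT5 → 2
17:55 end SLOT2 → 1
17:55 end SLOT3 → 0
Peak is 3, at 13:45 (SLOT3, SLOT4, SLOT5).

3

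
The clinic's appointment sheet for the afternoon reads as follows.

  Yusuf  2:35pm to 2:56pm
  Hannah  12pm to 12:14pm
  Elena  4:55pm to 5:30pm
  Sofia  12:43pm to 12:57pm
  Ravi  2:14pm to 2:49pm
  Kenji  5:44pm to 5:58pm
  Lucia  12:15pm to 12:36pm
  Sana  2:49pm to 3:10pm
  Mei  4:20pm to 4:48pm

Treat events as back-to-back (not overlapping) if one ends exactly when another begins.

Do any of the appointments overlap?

Sorted by start: Hannah, Lucia, Sofia, Ravi, Yusuf, Sana, Mei, Elena, Kenji.
Lucia starts after Hannah ends, so Hannah has no further overlaps.
Sofia starts after Lucia ends, so Lucia has no further overlaps.
Ravi starts after Sofia ends, so Sofia has no further overlaps.
Yusuf starts before Ravi ends → Ravi and Yusuf overlap.
That's a conflict, so the schedule is not conflict-free.

Yes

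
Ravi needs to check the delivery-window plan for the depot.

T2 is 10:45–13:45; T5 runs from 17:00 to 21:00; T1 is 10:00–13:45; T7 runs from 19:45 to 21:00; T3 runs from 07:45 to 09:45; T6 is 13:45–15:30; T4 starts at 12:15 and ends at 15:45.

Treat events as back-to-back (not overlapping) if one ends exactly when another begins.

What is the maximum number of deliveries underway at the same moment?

Walk through starts and ends in time order (an end at T is processed before a start at T):
07:45 start T3 → 1
09:45 end T3 → 0
10:00 start T1 → 1
10:45 start T2 → 2
12:15 start T4 → 3
13:45 end T1 → 2
13:45 end T2 → 1
13:45 start T6 → 2
15:30 end T6 → 1
15:45 end T4 → 0
17:00 start T5 → 1
19:45 start T7 → 2
21:00 end T5 → 1
21:00 end T7 → 0
Peak is 3, at 12:15 (T1, T2, T4).

3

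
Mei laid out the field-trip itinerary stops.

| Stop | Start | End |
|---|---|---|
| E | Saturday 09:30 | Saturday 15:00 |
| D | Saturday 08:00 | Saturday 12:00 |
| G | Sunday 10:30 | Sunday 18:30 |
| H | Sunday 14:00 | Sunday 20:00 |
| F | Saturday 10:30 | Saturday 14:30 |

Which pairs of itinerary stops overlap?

D & E, D & F, E & F, G & H

Sorted by start: D, E, F, G, H.
E starts before D ends → D and E overlap.
F starts before D ends → D and F overlap.
G starts after D ends — done with D.
F starts before E ends → E and F overlap.
G starts after E ends — done with E.
G starts after F ends — done with F.
H starts before G ends → G and H overlap.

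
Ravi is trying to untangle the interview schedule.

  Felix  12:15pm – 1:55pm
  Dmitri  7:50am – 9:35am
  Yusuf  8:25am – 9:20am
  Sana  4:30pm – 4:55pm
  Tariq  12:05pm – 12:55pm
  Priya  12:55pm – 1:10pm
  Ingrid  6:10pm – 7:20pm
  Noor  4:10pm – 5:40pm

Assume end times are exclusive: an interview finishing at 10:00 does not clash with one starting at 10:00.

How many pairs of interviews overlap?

4

Sorted by start: Dmitri, Yusuf, Tariq, Felix, Priya, Noor, Sana, Ingrid.
Yusuf starts before Dmitri ends → Dmitri and Yusuf overlap.
Tariq starts after Dmitri ends, so Dmitri has no further overlaps.
Tariq starts after Yusuf ends, so Yusuf has no further overlaps.
Felix starts before Tariq ends → Tariq and Felix overlap.
Priya starts exactly when Tariq ends (back-to-back, no overlap), so Tariq has no further overlaps.
Priya starts before Felix ends → Felix and Priya overlap.
Noor starts after Felix ends, so Felix has no further overlaps.
Noor starts after Priya ends, so Priya has no further overlaps.
Sana starts before Noor ends → Noor and Sana overlap.
Ingrid starts after Noor ends.
Ingrid starts after Sana ends.
Overlapping pairs: Dmitri & Yusuf, Felix & Priya, Felix & Tariq, Noor & Sana — 4 in total.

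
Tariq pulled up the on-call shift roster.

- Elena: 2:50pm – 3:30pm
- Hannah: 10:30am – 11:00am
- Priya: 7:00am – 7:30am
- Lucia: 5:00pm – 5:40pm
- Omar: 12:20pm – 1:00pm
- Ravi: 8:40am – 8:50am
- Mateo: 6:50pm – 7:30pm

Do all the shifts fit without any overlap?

Sorted by start: Priya, Ravi, Hannah, Omar, Elena, Lucia, Mateo.
Ravi starts after Priya ends, so nothing later overlaps Priya either.
Hannah starts after Ravi ends, so nothing later overlaps Ravi either.
Omar starts after Hannah ends, so nothing later overlaps Hannah either.
Elena starts after Omar ends, so nothing later overlaps Omar either.
Lucia starts after Elena ends, so nothing later overlaps Elena either.
Mateo starts after Lucia ends.
Every pair is clear; the schedule has no overlaps.

Yes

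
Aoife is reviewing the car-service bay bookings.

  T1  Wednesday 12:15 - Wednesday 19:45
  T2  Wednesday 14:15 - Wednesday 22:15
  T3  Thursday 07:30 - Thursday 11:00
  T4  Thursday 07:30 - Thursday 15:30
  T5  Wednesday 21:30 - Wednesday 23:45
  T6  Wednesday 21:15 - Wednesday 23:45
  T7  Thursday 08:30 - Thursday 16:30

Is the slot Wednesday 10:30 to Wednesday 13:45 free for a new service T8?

T1: starts Wednesday 12:15 before T8 ends Wednesday 13:45, and ends Wednesday 19:45 after T8 starts Wednesday 10:30 → overlap.
T2: starts Wednesday 14:15 at or after T8 ends Wednesday 13:45 → clear.
T6: starts Wednesday 21:15 at or after T8 ends Wednesday 13:45 → clear.
T5: starts Wednesday 21:30 at or after T8 ends Wednesday 13:45 → clear.
T3: starts Thursday 07:30 at or after T8 ends Wednesday 13:45 → clear.
T4: starts Thursday 07:30 at or after T8 ends Wednesday 13:45 → clear.
T7: starts Thursday 08:30 at or after T8 ends Wednesday 13:45 → clear.
T8 overlaps T1.

No — it overlaps T1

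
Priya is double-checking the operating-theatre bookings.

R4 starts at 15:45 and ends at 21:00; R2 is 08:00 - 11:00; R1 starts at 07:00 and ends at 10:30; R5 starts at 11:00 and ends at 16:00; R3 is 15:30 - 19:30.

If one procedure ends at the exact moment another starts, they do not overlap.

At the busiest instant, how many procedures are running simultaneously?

3

Sweep the timeline, counting +1 at each start and −1 at each end (ends before starts at a tie):
07:00 start R1 → 1
08:00 start R2 → 2
10:30 end R1 → 1
11:00 end R2 → 0
11:00 start R5 → 1
15:30 start R3 → 2
15:45 start R4 → 3
16:00 end R5 → 2
19:30 end R3 → 1
21:00 end R4 → 0
Peak is 3, at 15:45 (R3, R4, R5).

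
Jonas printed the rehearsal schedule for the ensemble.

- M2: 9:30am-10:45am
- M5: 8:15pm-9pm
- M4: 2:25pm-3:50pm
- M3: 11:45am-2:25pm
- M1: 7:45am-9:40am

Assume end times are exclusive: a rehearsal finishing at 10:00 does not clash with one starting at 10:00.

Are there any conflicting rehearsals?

Yes

Sorted by start: M1, M2, M3, M4, M5.
M2 starts before M1 ends → M1 and M2 overlap.
That's a conflict, so the schedule is not conflict-free.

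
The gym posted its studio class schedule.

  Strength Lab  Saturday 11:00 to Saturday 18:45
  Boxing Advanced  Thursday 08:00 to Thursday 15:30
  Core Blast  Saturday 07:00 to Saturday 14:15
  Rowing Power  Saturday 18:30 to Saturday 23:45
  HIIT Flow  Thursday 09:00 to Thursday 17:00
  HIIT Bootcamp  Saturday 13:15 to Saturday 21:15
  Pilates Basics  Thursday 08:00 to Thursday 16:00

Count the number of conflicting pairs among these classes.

Sorted by start: Boxing Advanced, Pilates Basics, HIIT Flow, Core Blast, Strength Lab, HIIT Bootcamp, Rowing Power.
Pilates Basics starts before Boxing Advanced ends → Boxing Advanced and Pilates Basics overlap.
HIIT Flow starts before Boxing Advanced ends → Boxing Advanced and HIIT Flow overlap.
Core Blast starts after Boxing Advanced ends, so nothing later overlaps Boxing Advanced either.
HIIT Flow starts before Pilates Basics ends → Pilates Basics and HIIT Flow overlap.
Core Blast starts after Pilates Basics ends, so nothing later overlaps Pilates Basics either.
Core Blast starts after HIIT Flow ends, so nothing later overlaps HIIT Flow either.
Strength Lab starts before Core Blast ends → Core Blast and Strength Lab overlap.
HIIT Bootcamp starts before Core Blast ends → Core Blast and HIIT Bootcamp overlap.
Rowing Power starts after Core Blast ends.
HIIT Bootcamp starts before Strength Lab ends → Strength Lab and HIIT Bootcamp overlap.
Rowing Power starts before Strength Lab ends → Strength Lab and Rowing Power overlap.
Rowing Power starts before HIIT Bootcamp ends → HIIT Bootcamp and Rowing Power overlap.
Overlapping pairs: Boxing Advanced & HIIT Flow, Boxing Advanced & Pilates Basics, Core Blast & HIIT Bootcamp, Core Blast & Strength Lab, HIIT Bootcamp & Rowing Power, HIIT Bootcamp & Strength Lab, HIIT Flow & Pilates Basics, Rowing Power & Strength Lab — 8 in total.

8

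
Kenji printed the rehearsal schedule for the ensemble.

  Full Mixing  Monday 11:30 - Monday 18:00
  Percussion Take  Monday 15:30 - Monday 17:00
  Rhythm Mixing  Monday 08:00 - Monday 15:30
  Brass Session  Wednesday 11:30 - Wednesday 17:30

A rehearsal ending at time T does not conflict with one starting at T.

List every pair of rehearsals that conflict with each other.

Sorted by start: Rhythm Mixing, Full Mixing, Percussion Take, Brass Session.
Full Mixing starts before Rhythm Mixing ends → Rhythm Mixing and Full Mixing overlap.
Percussion Take starts exactly when Rhythm Mixing ends (back-to-back, no overlap); Rhythm Mixing is clear from here.
Percussion Take starts before Full Mixing ends → Full Mixing and Percussion Take overlap.
Brass Session starts after Full Mixing ends.
Brass Session starts after Percussion Take ends.

Full Mixing & Percussion Take, Full Mixing & Rhythm Mixing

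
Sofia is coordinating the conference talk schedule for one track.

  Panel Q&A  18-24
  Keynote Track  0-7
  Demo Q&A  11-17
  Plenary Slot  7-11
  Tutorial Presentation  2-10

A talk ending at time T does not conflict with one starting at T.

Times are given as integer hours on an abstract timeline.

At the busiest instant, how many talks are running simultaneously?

Sweep the timeline, counting +1 at each start and −1 at each end (ends before starts at a tie):
0 start Keynote Track → 1
2 start Tutorial Presentation → 2
7 end Keynote Track → 1
7 start Plenary Slot → 2
10 end Tutorial Presentation → 1
11 end Plenary Slot → 0
11 start Demo Q&A → 1
17 end Demo Q&A → 0
18 start Panel Q&A → 1
24 end Panel Q&A → 0
Peak is 2, at 2 (Keynote Track, Tutorial Presentation).

2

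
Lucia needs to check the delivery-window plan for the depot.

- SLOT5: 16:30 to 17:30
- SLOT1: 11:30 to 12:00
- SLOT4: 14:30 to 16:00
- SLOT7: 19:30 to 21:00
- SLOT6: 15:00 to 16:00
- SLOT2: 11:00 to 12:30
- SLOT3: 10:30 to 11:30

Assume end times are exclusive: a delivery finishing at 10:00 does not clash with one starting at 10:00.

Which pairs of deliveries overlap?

SLOT1 & SLOT2, SLOT2 & SLOT3, SLOT4 & SLOT6

Sorted by start: SLOT3, SLOT2, SLOT1, SLOT4, SLOT6, SLOT5, SLOT7.
SLOT2 starts before SLOT3 ends → SLOT3 and SLOT2 overlap.
SLOT1 starts exactly when SLOT3 ends (back-to-back, no overlap) — done with SLOT3.
SLOT1 starts before SLOT2 ends → SLOT2 and SLOT1 overlap.
SLOT4 starts after SLOT2 ends — done with SLOT2.
SLOT4 starts after SLOT1 ends — done with SLOT1.
SLOT6 starts before SLOT4 ends → SLOT4 and SLOT6 overlap.
SLOT5 starts after SLOT4 ends — done with SLOT4.
SLOT5 starts after SLOT6 ends — done with SLOT6.
SLOT7 starts after SLOT5 ends.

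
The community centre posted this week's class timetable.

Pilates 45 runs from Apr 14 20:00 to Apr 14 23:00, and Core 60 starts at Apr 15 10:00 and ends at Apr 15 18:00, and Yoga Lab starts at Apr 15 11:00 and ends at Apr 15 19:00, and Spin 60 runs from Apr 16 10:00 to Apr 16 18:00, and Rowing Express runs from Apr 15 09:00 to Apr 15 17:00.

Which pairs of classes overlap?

Core 60 & Rowing Express, Core 60 & Yoga Lab, Rowing Express & Yoga Lab

Sorted by start: Pilates 45, Rowing Express, Core 60, Yoga Lab, Spin 60.
Rowing Express starts after Pilates 45 ends, so Pilates 45 has no further overlaps.
Core 60 starts before Rowing Express ends → Rowing Express and Core 60 overlap.
Yoga Lab starts before Rowing Express ends → Rowing Express and Yoga Lab overlap.
Spin 60 starts after Rowing Express ends.
Yoga Lab starts before Core 60 ends → Core 60 and Yoga Lab overlap.
Spin 60 starts after Core 60 ends.
Spin 60 starts after Yoga Lab ends.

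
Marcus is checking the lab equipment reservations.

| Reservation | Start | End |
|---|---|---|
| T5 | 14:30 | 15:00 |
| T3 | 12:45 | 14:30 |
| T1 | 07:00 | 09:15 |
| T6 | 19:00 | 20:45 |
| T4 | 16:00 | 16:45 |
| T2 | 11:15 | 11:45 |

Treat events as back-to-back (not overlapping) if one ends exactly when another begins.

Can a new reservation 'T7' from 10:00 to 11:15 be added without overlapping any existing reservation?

Yes — the slot is free

T1: ends 09:15 at or before T7 starts 10:00 → clear.
T2: starts 11:15 at or after T7 ends 11:15 → clear.
T3: starts 12:45 at or after T7 ends 11:15 → clear.
T5: starts 14:30 at or after T7 ends 11:15 → clear.
T4: starts 16:00 at or after T7 ends 11:15 → clear.
T6: starts 19:00 at or after T7 ends 11:15 → clear.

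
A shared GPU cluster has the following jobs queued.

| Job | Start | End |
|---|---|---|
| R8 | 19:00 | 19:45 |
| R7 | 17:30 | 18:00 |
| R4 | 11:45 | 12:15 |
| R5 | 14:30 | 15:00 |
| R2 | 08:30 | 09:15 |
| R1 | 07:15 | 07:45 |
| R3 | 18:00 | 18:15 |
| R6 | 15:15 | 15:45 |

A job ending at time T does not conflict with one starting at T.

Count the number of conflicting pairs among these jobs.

0

Sorted by start: R1, R2, R4, R5, R6, R7, R3, R8.
R2 starts after R1 ends; R1 is clear from here.
R4 starts after R2 ends; R2 is clear from here.
R5 starts after R4 ends; R4 is clear from here.
R6 starts after R5 ends; R5 is clear from here.
R7 starts after R6 ends; R6 is clear from here.
R3 starts exactly when R7 ends (back-to-back, no overlap); R7 is clear from here.
R8 starts after R3 ends.
No pair overlaps.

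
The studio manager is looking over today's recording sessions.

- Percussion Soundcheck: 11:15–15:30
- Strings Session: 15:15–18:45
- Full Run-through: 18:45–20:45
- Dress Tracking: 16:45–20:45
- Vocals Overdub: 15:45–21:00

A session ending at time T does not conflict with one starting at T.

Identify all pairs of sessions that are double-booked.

Dress Tracking & Full Run-through, Dress Tracking & Strings Session, Dress Tracking & Vocals Overdub, Full Run-through & Vocals Overdub, Percussion Soundcheck & Strings Session, Strings Session & Vocals Overdub

Sorted by start: Percussion Soundcheck, Strings Session, Vocals Overdub, Dress Tracking, Full Run-through.
Strings Session starts before Percussion Soundcheck ends → Percussion Soundcheck and Strings Session overlap.
Vocals Overdub starts after Percussion Soundcheck ends, so nothing later overlaps Percussion Soundcheck either.
Vocals Overdub starts before Strings Session ends → Strings Session and Vocals Overdub overlap.
Dress Tracking starts before Strings Session ends → Strings Session and Dress Tracking overlap.
Full Run-through starts exactly when Strings Session ends (back-to-back, no overlap).
Dress Tracking starts before Vocals Overdub ends → Vocals Overdub and Dress Tracking overlap.
Full Run-through starts before Vocals Overdub ends → Vocals Overdub and Full Run-through overlap.
Full Run-through starts before Dress Tracking ends → Dress Tracking and Full Run-through overlap.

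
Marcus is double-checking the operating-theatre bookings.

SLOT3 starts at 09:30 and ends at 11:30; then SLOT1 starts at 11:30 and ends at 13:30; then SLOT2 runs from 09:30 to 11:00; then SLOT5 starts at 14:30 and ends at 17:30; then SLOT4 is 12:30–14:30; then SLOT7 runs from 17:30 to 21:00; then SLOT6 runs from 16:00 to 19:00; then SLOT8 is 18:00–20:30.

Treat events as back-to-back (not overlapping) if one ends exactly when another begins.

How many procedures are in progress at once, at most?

Walk through starts and ends in time order (an end at T is processed before a start at T):
09:30 start SLOT2 → 1
09:30 start SLOT3 → 2
11:00 end SLOT2 → 1
11:30 end SLOT3 → 0
11:30 start SLOT1 → 1
12:30 start SLOT4 → 2
13:30 end SLOT1 → 1
14:30 end SLOT4 → 0
14:30 start SLOT5 → 1
16:00 start SLOT6 → 2
17:30 end SLOT5 → 1
17:30 start SLOT7 → 2
18:00 start SLOT8 → 3
19:00 end SLOT6 → 2
20:30 end SLOT8 → 1
21:00 end SLOT7 → 0
Peak is 3, at 18:00 (SLOT6, SLOT7, SLOT8).

3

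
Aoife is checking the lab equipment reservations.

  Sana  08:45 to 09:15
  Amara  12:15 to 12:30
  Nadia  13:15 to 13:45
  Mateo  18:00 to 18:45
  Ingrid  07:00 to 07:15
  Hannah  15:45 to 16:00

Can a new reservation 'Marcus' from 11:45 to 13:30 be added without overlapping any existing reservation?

No — it overlaps Amara, Nadia

Ingrid: ends 07:15 at or before Marcus starts 11:45 → clear.
Sana: ends 09:15 at or before Marcus starts 11:45 → clear.
Amara: starts 12:15 before Marcus ends 13:30, and ends 12:30 after Marcus starts 11:45 → overlap.
Nadia: starts 13:15 before Marcus ends 13:30, and ends 13:45 after Marcus starts 11:45 → overlap.
Hannah: starts 15:45 at or after Marcus ends 13:30 → clear.
Mateo: starts 18:00 at or after Marcus ends 13:30 → clear.
Marcus overlaps Amara, Nadia.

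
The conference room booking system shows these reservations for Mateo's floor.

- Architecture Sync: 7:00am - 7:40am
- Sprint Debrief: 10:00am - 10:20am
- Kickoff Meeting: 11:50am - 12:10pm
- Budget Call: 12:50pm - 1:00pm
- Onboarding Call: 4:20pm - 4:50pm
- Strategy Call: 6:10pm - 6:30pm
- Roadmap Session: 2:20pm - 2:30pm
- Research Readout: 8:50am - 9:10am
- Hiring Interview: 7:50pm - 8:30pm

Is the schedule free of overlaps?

Yes

Check each pair: they overlap iff neither finishes before the other starts.
Sorted by start: Architecture Sync, Research Readout, Sprint Debrief, Kickoff Meeting, Budget Call, Roadmap Session, Onboarding Call, Strategy Call, Hiring Interview.
Research Readout starts after Architecture Sync ends, so nothing later overlaps Architecture Sync either.
Sprint Debrief starts after Research Readout ends, so nothing later overlaps Research Readout either.
Kickoff Meeting starts after Sprint Debrief ends, so nothing later overlaps Sprint Debrief either.
Budget Call starts after Kickoff Meeting ends, so nothing later overlaps Kickoff Meeting either.
Roadmap Session starts after Budget Call ends, so nothing later overlaps Budget Call either.
Onboarding Call starts after Roadmap Session ends, so nothing later overlaps Roadmap Session either.
Strategy Call starts after Onboarding Call ends, so nothing later overlaps Onboarding Call either.
Hiring Interview starts after Strategy Call ends.
Every pair is clear; the schedule has no overlaps.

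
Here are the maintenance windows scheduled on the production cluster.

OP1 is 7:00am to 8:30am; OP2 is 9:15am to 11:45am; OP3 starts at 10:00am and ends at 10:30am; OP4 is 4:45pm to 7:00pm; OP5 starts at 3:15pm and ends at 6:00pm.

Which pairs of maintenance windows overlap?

OP2 & OP3, OP4 & OP5

Sorted by start: OP1, OP2, OP3, OP5, OP4.
OP2 starts after OP1 ends, so nothing later overlaps OP1 either.
OP3 starts before OP2 ends → OP2 and OP3 overlap.
OP5 starts after OP2 ends, so nothing later overlaps OP2 either.
OP5 starts after OP3 ends, so nothing later overlaps OP3 either.
OP4 starts before OP5 ends → OP5 and OP4 overlap.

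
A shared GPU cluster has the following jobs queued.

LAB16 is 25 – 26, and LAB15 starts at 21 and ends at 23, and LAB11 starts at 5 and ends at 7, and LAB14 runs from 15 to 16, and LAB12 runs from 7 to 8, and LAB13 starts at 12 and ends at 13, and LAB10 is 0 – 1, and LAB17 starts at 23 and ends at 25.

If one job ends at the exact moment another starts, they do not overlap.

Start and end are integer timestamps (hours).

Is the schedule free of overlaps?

Check each pair: they overlap iff neither finishes before the other starts.
Sorted by start: LAB10, LAB11, LAB12, LAB13, LAB14, LAB15, LAB17, LAB16.
LAB11 starts after LAB10 ends; LAB10 is clear from here.
LAB12 starts exactly when LAB11 ends (back-to-back, no overlap); LAB11 is clear from here.
LAB13 starts after LAB12 ends; LAB12 is clear from here.
LAB14 starts after LAB13 ends; LAB13 is clear from here.
LAB15 starts after LAB14 ends; LAB14 is clear from here.
LAB17 starts exactly when LAB15 ends (back-to-back, no overlap); LAB15 is clear from here.
LAB16 starts exactly when LAB17 ends (back-to-back, no overlap).
Every pair is clear; the schedule has no overlaps.

Yes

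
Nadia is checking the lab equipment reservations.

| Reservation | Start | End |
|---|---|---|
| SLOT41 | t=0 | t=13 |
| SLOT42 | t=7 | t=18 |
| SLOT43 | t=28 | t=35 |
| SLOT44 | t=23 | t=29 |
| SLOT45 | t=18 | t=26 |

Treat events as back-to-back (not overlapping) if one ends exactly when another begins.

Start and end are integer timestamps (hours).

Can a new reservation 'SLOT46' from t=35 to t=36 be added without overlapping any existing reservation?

Yes — the slot is free

SLOT41: ends t=13 at or before SLOT46 starts t=35 → clear.
SLOT42: ends t=18 at or before SLOT46 starts t=35 → clear.
SLOT45: ends t=26 at or before SLOT46 starts t=35 → clear.
SLOT44: ends t=29 at or before SLOT46 starts t=35 → clear.
SLOT43: ends t=35 at or before SLOT46 starts t=35 → clear.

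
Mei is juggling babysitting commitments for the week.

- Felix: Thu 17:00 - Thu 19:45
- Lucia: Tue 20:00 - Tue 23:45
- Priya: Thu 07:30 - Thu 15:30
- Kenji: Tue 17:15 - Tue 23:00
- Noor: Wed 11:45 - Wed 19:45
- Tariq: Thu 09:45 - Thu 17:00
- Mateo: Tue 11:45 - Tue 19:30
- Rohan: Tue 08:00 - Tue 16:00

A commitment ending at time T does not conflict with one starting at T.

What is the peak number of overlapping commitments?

Walk through starts and ends in time order (an end at T is processed before a start at T):
Tue 08:00 start Rohan → 1
Tue 11:45 start Mateo → 2
Tue 16:00 end Rohan → 1
Tue 17:15 start Kenji → 2
Tue 19:30 end Mateo → 1
Tue 20:00 start Lucia → 2
Tue 23:00 end Kenji → 1
Tue 23:45 end Lucia → 0
Wed 11:45 start Noor → 1
Wed 19:45 end Noor → 0
Thu 07:30 start Priya → 1
Thu 09:45 start Tariq → 2
Thu 15:30 end Priya → 1
Thu 17:00 end Tariq → 0
Thu 17:00 start Felix → 1
Thu 19:45 end Felix → 0
Peak is 2, at Tue 11:45 (Mateo, Rohan).

2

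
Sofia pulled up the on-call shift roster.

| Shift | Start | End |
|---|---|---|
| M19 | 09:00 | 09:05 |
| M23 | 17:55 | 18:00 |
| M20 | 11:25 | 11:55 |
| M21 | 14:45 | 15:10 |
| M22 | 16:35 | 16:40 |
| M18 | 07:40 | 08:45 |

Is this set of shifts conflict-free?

Yes

Sorted by start: M18, M19, M20, M21, M22, M23.
M19 starts after M18 ends, so M18 has no further overlaps.
M20 starts after M19 ends, so M19 has no further overlaps.
M21 starts after M20 ends, so M20 has no further overlaps.
M22 starts after M21 ends, so M21 has no further overlaps.
M23 starts after M22 ends.
Every pair is clear; the schedule has no overlaps.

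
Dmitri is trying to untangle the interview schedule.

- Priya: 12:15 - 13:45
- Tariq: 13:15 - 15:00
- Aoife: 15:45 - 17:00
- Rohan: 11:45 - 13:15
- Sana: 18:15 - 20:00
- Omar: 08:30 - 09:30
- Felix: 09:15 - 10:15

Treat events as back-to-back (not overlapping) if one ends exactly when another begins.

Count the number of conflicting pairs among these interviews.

3

Two intervals overlap when each starts before the other ends.
Sorted by start: Omar, Felix, Rohan, Priya, Tariq, Aoife, Sana.
Felix starts before Omar ends → Omar and Felix overlap.
Rohan starts after Omar ends, so Omar has no further overlaps.
Rohan starts after Felix ends, so Felix has no further overlaps.
Priya starts before Rohan ends → Rohan and Priya overlap.
Tariq starts exactly when Rohan ends (back-to-back, no overlap), so Rohan has no further overlaps.
Tariq starts before Priya ends → Priya and Tariq overlap.
Aoife starts after Priya ends, so Priya has no further overlaps.
Aoife starts after Tariq ends, so Tariq has no further overlaps.
Sana starts after Aoife ends.
Overlapping pairs: Felix & Omar, Priya & Rohan, Priya & Tariq — 3 in total.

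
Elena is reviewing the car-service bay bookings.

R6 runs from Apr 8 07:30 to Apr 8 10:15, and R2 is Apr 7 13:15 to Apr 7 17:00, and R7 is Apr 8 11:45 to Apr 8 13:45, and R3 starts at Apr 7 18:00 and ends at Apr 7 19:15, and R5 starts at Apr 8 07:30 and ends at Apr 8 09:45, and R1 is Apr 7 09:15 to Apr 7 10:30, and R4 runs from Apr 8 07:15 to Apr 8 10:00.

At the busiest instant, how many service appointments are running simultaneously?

Sort all start/end points and keep a running count:
Apr 7 09:15 start R1 → 1
Apr 7 10:30 end R1 → 0
Apr 7 13:15 start R2 → 1
Apr 7 17:00 end R2 → 0
Apr 7 18:00 start R3 → 1
Apr 7 19:15 end R3 → 0
Apr 8 07:15 start R4 → 1
Apr 8 07:30 start R5 → 2
Apr 8 07:30 start R6 → 3
Apr 8 09:45 end R5 → 2
Apr 8 10:00 end R4 → 1
Apr 8 10:15 end R6 → 0
Apr 8 11:45 start R7 → 1
Apr 8 13:45 end R7 → 0
Peak is 3, at Apr 8 07:30 (R4, R5, R6).

3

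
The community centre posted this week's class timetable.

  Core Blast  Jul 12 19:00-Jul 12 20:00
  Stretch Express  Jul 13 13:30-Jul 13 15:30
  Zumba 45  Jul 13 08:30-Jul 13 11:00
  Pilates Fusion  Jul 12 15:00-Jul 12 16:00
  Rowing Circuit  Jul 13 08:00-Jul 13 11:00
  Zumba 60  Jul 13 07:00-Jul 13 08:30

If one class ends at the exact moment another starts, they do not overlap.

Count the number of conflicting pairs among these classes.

Two intervals overlap when each starts before the other ends.
Sorted by start: Pilates Fusion, Core Blast, Zumba 60, Rowing Circuit, Zumba 45, Stretch Express.
Core Blast starts after Pilates Fusion ends; Pilates Fusion is clear from here.
Zumba 60 starts after Core Blast ends; Core Blast is clear from here.
Rowing Circuit starts before Zumba 60 ends → Zumba 60 and Rowing Circuit overlap.
Zumba 45 starts exactly when Zumba 60 ends (back-to-back, no overlap); Zumba 60 is clear from here.
Zumba 45 starts before Rowing Circuit ends → Rowing Circuit and Zumba 45 overlap.
Stretch Express starts after Rowing Circuit ends.
Stretch Express starts after Zumba 45 ends.
Overlapping pairs: Rowing Circuit & Zumba 45, Rowing Circuit & Zumba 60 — 2 in total.

2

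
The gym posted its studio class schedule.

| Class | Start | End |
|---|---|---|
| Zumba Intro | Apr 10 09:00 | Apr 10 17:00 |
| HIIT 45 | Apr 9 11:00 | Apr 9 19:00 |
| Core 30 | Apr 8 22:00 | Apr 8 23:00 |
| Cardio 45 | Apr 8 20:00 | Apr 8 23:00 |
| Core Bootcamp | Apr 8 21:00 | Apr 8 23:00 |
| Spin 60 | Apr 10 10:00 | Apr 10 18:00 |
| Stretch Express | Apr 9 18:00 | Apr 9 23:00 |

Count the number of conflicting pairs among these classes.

5

Sorted by start: Cardio 45, Core Bootcamp, Core 30, HIIT 45, Stretch Express, Zumba Intro, Spin 60.
Core Bootcamp starts before Cardio 45 ends → Cardio 45 and Core Bootcamp overlap.
Core 30 starts before Cardio 45 ends → Cardio 45 and Core 30 overlap.
HIIT 45 starts after Cardio 45 ends — done with Cardio 45.
Core 30 starts before Core Bootcamp ends → Core Bootcamp and Core 30 overlap.
HIIT 45 starts after Core Bootcamp ends — done with Core Bootcamp.
HIIT 45 starts after Core 30 ends — done with Core 30.
Stretch Express starts before HIIT 45 ends → HIIT 45 and Stretch Express overlap.
Zumba Intro starts after HIIT 45 ends — done with HIIT 45.
Zumba Intro starts after Stretch Express ends — done with Stretch Express.
Spin 60 starts before Zumba Intro ends → Zumba Intro and Spin 60 overlap.
Overlapping pairs: Cardio 45 & Core 30, Cardio 45 & Core Bootcamp, Core 30 & Core Bootcamp, HIIT 45 & Stretch Express, Spin 60 & Zumba Intro — 5 in total.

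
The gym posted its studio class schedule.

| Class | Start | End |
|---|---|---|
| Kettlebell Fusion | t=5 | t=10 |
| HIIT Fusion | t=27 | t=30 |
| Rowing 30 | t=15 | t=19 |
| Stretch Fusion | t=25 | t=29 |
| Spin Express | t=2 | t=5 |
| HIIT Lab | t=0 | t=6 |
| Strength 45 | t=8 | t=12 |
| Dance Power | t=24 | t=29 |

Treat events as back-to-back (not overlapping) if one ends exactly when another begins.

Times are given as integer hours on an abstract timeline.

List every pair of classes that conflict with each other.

Dance Power & HIIT Fusion, Dance Power & Stretch Fusion, HIIT Fusion & Stretch Fusion, HIIT Lab & Kettlebell Fusion, HIIT Lab & Spin Express, Kettlebell Fusion & Strength 45

Sorted by start: HIIT Lab, Spin Express, Kettlebell Fusion, Strength 45, Rowing 30, Dance Power, Stretch Fusion, HIIT Fusion.
Spin Express starts before HIIT Lab ends → HIIT Lab and Spin Express overlap.
Kettlebell Fusion starts before HIIT Lab ends → HIIT Lab and Kettlebell Fusion overlap.
Strength 45 starts after HIIT Lab ends; HIIT Lab is clear from here.
Kettlebell Fusion starts exactly when Spin Express ends (back-to-back, no overlap); Spin Express is clear from here.
Strength 45 starts before Kettlebell Fusion ends → Kettlebell Fusion and Strength 45 overlap.
Rowing 30 starts after Kettlebell Fusion ends; Kettlebell Fusion is clear from here.
Rowing 30 starts after Strength 45 ends; Strength 45 is clear from here.
Dance Power starts after Rowing 30 ends; Rowing 30 is clear from here.
Stretch Fusion starts before Dance Power ends → Dance Power and Stretch Fusion overlap.
HIIT Fusion starts before Dance Power ends → Dance Power and HIIT Fusion overlap.
HIIT Fusion starts before Stretch Fusion ends → Stretch Fusion and HIIT Fusion overlap.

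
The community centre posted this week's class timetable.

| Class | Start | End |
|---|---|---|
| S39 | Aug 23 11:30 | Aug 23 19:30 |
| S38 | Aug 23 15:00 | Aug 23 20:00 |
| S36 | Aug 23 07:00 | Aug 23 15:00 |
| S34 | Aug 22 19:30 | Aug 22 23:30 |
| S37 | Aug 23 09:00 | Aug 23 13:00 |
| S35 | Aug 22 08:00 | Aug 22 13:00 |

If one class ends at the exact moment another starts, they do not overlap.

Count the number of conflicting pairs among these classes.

4

Check each pair: they overlap iff neither finishes before the other starts.
Sorted by start: S35, S34, S36, S37, S39, S38.
S34 starts after S35 ends — done with S35.
S36 starts after S34 ends — done with S34.
S37 starts before S36 ends → S36 and S37 overlap.
S39 starts before S36 ends → S36 and S39 overlap.
S38 starts exactly when S36 ends (back-to-back, no overlap).
S39 starts before S37 ends → S37 and S39 overlap.
S38 starts after S37 ends.
S38 starts before S39 ends → S39 and S38 overlap.
Overlapping pairs: S36 & S37, S36 & S39, S37 & S39, S38 & S39 — 4 in total.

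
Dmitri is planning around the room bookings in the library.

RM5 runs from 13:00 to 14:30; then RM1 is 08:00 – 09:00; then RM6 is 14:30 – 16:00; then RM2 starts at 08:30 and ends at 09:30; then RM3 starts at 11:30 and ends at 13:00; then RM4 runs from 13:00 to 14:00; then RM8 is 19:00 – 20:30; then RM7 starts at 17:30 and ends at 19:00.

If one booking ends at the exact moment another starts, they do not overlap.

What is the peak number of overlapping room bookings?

Sweep the timeline, counting +1 at each start and −1 at each end (ends before starts at a tie):
08:00 start RM1 → 1
08:30 start RM2 → 2
09:00 end RM1 → 1
09:30 end RM2 → 0
11:30 start RM3 → 1
13:00 end RM3 → 0
13:00 start RM4 → 1
13:00 start RM5 → 2
14:00 end RM4 → 1
14:30 end RM5 → 0
14:30 start RM6 → 1
16:00 end RM6 → 0
17:30 start RM7 → 1
19:00 end RM7 → 0
19:00 start RM8 → 1
20:30 end RM8 → 0
Peak is 2, at 08:30 (RM1, RM2).

2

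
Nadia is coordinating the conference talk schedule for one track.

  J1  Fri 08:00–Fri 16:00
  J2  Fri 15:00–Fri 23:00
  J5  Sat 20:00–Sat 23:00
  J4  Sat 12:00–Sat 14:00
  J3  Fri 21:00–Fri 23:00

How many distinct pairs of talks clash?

Check each pair: they overlap iff neither finishes before the other starts.
Sorted by start: J1, J2, J3, J4, J5.
J2 starts before J1 ends → J1 and J2 overlap.
J3 starts after J1 ends, so nothing later overlaps J1 either.
J3 starts before J2 ends → J2 and J3 overlap.
J4 starts after J2 ends, so nothing later overlaps J2 either.
J4 starts after J3 ends, so nothing later overlaps J3 either.
J5 starts after J4 ends.
Overlapping pairs: J1 & J2, J2 & J3 — 2 in total.

2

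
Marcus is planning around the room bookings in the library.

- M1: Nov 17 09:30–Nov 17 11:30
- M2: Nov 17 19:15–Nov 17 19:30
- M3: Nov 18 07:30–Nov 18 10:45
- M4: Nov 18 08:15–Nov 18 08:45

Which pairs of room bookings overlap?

M3 & M4

Check each pair: they overlap iff neither finishes before the other starts.
Sorted by start: M1, M2, M3, M4.
M2 starts after M1 ends — done with M1.
M3 starts after M2 ends — done with M2.
M4 starts before M3 ends → M3 and M4 overlap.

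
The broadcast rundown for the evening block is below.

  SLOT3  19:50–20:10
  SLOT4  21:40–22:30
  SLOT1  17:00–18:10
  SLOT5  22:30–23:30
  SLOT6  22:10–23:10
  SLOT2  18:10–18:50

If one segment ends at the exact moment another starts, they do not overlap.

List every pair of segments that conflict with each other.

SLOT4 & SLOT6, SLOT5 & SLOT6

Two intervals overlap when each starts before the other ends.
Sorted by start: SLOT1, SLOT2, SLOT3, SLOT4, SLOT6, SLOT5.
SLOT2 starts exactly when SLOT1 ends (back-to-back, no overlap), so nothing later overlaps SLOT1 either.
SLOT3 starts after SLOT2 ends, so nothing later overlaps SLOT2 either.
SLOT4 starts after SLOT3 ends, so nothing later overlaps SLOT3 either.
SLOT6 starts before SLOT4 ends → SLOT4 and SLOT6 overlap.
SLOT5 starts exactly when SLOT4 ends (back-to-back, no overlap).
SLOT5 starts before SLOT6 ends → SLOT6 and SLOT5 overlap.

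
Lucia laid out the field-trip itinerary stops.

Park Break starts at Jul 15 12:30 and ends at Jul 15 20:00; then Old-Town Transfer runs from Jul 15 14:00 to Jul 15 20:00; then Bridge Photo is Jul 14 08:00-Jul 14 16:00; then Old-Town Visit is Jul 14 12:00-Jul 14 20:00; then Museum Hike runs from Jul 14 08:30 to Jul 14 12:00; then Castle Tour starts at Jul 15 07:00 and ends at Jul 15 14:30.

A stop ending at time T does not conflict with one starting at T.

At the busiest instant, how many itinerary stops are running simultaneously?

3

Sort all start/end points and keep a running count:
Jul 14 08:00 start Bridge Photo → 1
Jul 14 08:30 start Museum Hike → 2
Jul 14 12:00 end Museum Hike → 1
Jul 14 12:00 start Old-Town Visit → 2
Jul 14 16:00 end Bridge Photo → 1
Jul 14 20:00 end Old-Town Visit → 0
Jul 15 07:00 start Castle Tour → 1
Jul 15 12:30 start Park Break → 2
Jul 15 14:00 start Old-Town Transfer → 3
Jul 15 14:30 end Castle Tour → 2
Jul 15 20:00 end Old-Town Transfer → 1
Jul 15 20:00 end Park Break → 0
Peak is 3, at Jul 15 14:00 (Castle Tour, Old-Town Transfer, Park Break).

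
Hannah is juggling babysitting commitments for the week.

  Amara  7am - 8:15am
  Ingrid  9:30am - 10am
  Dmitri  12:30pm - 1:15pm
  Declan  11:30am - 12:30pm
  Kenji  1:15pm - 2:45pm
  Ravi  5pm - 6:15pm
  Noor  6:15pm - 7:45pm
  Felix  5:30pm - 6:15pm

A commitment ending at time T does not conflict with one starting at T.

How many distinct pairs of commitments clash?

1

Sorted by start: Amara, Ingrid, Declan, Dmitri, Kenji, Ravi, Felix, Noor.
Ingrid starts after Amara ends, so Amara has no further overlaps.
Declan starts after Ingrid ends, so Ingrid has no further overlaps.
Dmitri starts exactly when Declan ends (back-to-back, no overlap), so Declan has no further overlaps.
Kenji starts exactly when Dmitri ends (back-to-back, no overlap), so Dmitri has no further overlaps.
Ravi starts after Kenji ends, so Kenji has no further overlaps.
Felix starts before Ravi ends → Ravi and Felix overlap.
Noor starts exactly when Ravi ends (back-to-back, no overlap).
Noor starts exactly when Felix ends (back-to-back, no overlap).
Overlapping pairs: Felix & Ravi — 1 in total.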